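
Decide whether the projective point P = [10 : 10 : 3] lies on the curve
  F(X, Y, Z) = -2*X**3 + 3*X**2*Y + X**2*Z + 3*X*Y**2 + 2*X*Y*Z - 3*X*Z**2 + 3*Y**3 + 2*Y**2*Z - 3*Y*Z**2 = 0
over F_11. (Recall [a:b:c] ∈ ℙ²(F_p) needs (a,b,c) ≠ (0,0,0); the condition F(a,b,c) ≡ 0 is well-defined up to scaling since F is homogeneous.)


F(10,10,3) ≡ 7 (mod 11); P is NOT on the curve.

Evaluate F(10, 10, 3) term-by-term (mod 11).
  -2*X**3 ↦ -2·1000·1·1 = -2000
  3*X**2*Y ↦ 3·100·10·1 = 3000
  X**2*Z ↦ 1·100·1·3 = 300
  3*X*Y**2 ↦ 3·10·100·1 = 3000
  2*X*Y*Z ↦ 2·10·10·3 = 600
  -3*X*Z**2 ↦ -3·10·1·9 = -270
  3*Y**3 ↦ 3·1·1000·1 = 3000
  2*Y**2*Z ↦ 2·1·100·3 = 600
  -3*Y*Z**2 ↦ -3·1·10·9 = -270
Sum: F(10, 10, 3) = (-2000) + (3000) + (300) + (3000) + (600) + (-270) + (3000) + (600) + (-270) = 7960.
Reducing mod 11: 7960 ≡ 7 (mod 11).
Since F(a, b, c) ≡ 7 ≠ 0 (mod 11), P does NOT lie on the curve.


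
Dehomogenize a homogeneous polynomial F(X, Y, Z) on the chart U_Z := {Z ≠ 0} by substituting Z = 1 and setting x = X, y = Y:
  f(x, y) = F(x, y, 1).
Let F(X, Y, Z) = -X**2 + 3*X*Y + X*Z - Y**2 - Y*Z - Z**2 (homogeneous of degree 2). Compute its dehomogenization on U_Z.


f(x, y) = -x**2 + 3*x*y + x - y**2 - y - 1

On U_Z we set Z = 1. Each monomial c·X^i·Y^j·Z^k in F becomes c·x^i·y^j·1^k = c·x^i·y^j.
Substituting Z = 1: F(X, Y, 1) = -x**2 + 3*x*y + x - y**2 - y - 1.
Note: deg(f) ≤ deg(F) = 2; strict inequality happens when F is divisible by Z (lost terms).


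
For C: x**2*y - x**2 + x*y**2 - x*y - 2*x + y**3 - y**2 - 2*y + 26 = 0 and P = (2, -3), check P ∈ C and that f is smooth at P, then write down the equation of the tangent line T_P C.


Tangent line at P: -6*x + 21*y + 75 = 0.

Step 1: f(2, -3) = 0, so P lies on C.
Step 2: partial derivatives
  f_x(x, y) = 2*x*y - 2*x + y**2 - y - 2, f_y(x, y) = x**2 + 2*x*y - x + 3*y**2 - 2*y - 2.
  f_x(P) = -6, f_y(P) = 21 (gradient nonzero, so P is smooth).
Step 3: tangent line at P: -6·(x − 2) + 21·(y − -3) = 0.
Expanding: -6*x + 21*y + 75 = 0.


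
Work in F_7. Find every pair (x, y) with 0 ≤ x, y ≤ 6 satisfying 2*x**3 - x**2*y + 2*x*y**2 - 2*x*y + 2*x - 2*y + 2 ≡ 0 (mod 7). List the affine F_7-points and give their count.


Affine F_7-points: {(0, 1), (2, 3)}; count = 2.

For each of the 49 pairs (x, y) ∈ F_7², evaluate f(x, y) mod 7. Record the zeros.
  x = 0: [0↦2, 1↦0, 2↦5, 3↦3, 4↦1, 5↦6, 6↦4]  zeros at y ∈ {1}
  x = 1: [0↦6, 1↦3, 2↦4, 3↦2, 4↦4, 5↦3, 6↦6]  zeros at y ∈ ∅
  x = 2: [0↦1, 1↦2, 2↦4, 3↦0, 4↦4, 5↦2, 6↦1]  zeros at y ∈ {3}
  x = 3: [0↦6, 1↦2, 2↦3, 3↦2, 4↦6, 5↦1, 6↦1]  zeros at y ∈ ∅
  x = 4: [0↦5, 1↦1, 2↦6, 3↦6, 4↦1, 5↦5, 6↦4]  zeros at y ∈ ∅
  x = 5: [0↦3, 1↦4, 2↦4, 3↦3, 4↦1, 5↦5, 6↦1]  zeros at y ∈ ∅
  x = 6: [0↦5, 1↦2, 2↦2, 3↦5, 4↦4, 5↦6, 6↦4]  zeros at y ∈ ∅
Collecting zeros: affine points = {(0, 1), (2, 3)}.
Total count |C(F_7)_aff| = 2.


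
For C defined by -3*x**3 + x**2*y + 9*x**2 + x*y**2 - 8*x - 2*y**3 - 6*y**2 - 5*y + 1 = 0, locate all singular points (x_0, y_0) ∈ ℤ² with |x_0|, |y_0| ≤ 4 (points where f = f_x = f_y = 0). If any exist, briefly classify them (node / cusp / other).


Singular points: {(1, -1)}; classification: node.

Compute partial derivatives:
  f_x = -9*x**2 + 2*x*y + 18*x + y**2 - 8.
  f_y = x**2 + 2*x*y - 6*y**2 - 12*y - 5.
Scan x_0 ∈ {−4, ..., 4}. For each x_0, f_y(x_0, y) is a polynomial in y; find its integer roots y ∈ {−4, ..., 4}, then test f_x and f at those candidates.
  x = -4: f_y(-4, y) = -6*y**2 - 20*y + 11; no integer root y with |y| ≤ 4.
  x = -3: f_y(-3, y) = -6*y**2 - 18*y + 4; no integer root y with |y| ≤ 4.
  x = -2: f_y(-2, y) = -6*y**2 - 16*y - 1; no integer root y with |y| ≤ 4.
  x = -1: f_y(-1, y) = -6*y**2 - 14*y - 4; vanishes at y ∈ {-2}. (-1, -2): f_x = -27 ≠ 0.
  x = 0: f_y(0, y) = -6*y**2 - 12*y - 5; no integer root y with |y| ≤ 4.
  x = 1: f_y(1, y) = -6*y**2 - 10*y - 4; vanishes at y ∈ {-1}. (1, -1): f_x = 0, f = 0 — SINGULAR.
  x = 2: f_y(2, y) = -6*y**2 - 8*y - 1; no integer root y with |y| ≤ 4.
  x = 3: f_y(3, y) = -6*y**2 - 6*y + 4; no integer root y with |y| ≤ 4.
  x = 4: f_y(4, y) = -6*y**2 - 4*y + 11; no integer root y with |y| ≤ 4.
Only singular point on the grid: (1, -1).
Classify: substitute x = 1 + u, y = -1 + v and expand: f = -3*u**3 + u**2*v - u**2 + u*v**2 - 2*v**3 + v**2.
No constant or linear terms (consistent with a singular point). Quadratic part: -u**2 + v**2. Cubic part: -3*u**3 + u**2*v + u*v**2 - 2*v**3.
The quadratic part v**2 - u**2 = (v − u)(v + u) splits into two distinct linear factors, so there are two distinct tangent lines y − -1 = ±(x − 1) — this is a node (ordinary double point).
Classification: node.


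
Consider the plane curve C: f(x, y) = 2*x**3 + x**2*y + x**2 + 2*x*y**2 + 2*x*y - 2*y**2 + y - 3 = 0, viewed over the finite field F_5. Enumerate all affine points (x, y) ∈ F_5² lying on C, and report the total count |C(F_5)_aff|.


Affine F_5-points: {(1, 0), (2, 4), (3, 0), (3, 1), (4, 2), (4, 3)}; count = 6.

For each of the 25 pairs (x, y) ∈ F_5², evaluate f(x, y) mod 5. Record the zeros.
  x = 0: [0↦2, 1↦1, 2↦1, 3↦2, 4↦4]  zeros at y ∈ ∅
  x = 1: [0↦0, 1↦4, 2↦3, 3↦2, 4↦1]  zeros at y ∈ {0}
  x = 2: [0↦2, 1↦3, 2↦3, 3↦2, 4↦0]  zeros at y ∈ {4}
  x = 3: [0↦0, 1↦0, 2↦3, 3↦4, 4↦3]  zeros at y ∈ {0, 1}
  x = 4: [0↦1, 1↦2, 2↦0, 3↦0, 4↦2]  zeros at y ∈ {2, 3}
Collecting zeros: affine points = {(1, 0), (2, 4), (3, 0), (3, 1), (4, 2), (4, 3)}.
Total count |C(F_5)_aff| = 6.


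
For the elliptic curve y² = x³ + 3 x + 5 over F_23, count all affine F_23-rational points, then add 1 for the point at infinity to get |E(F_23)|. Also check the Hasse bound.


Affine points = {(1, 3), (1, 20), (3, 8), (3, 15), (4, 9), (4, 14), (6, 3), (6, 20), (7, 1), (7, 22), (8, 9), (8, 14), (9, 5), (9, 18), (10, 0), (11, 9), (11, 14), (14, 10), (14, 13), (16, 3), (16, 20), (17, 1), (17, 22), (18, 7), (18, 16), (22, 1), (22, 22)}; affine count = 27; |E(F_23)| = 28.

Discriminant check: Δ ∝ 4a³ + 27b² = 4·3³ + 27·5² = 4·27 + 27·25 ≡ 1 (mod 23). Nonzero ⇒ E is nonsingular.
For each x ∈ F_23, compute rhs = x³ + 3·x + 5 mod 23, then count y ∈ F_23 with y² ≡ rhs.
  x = 0: rhs = 5, matching y values: none (0 points).
  x = 1: rhs = 9, matching y values: 3, 20 (2 points).
  x = 2: rhs = 19, matching y values: none (0 points).
  x = 3: rhs = 18, matching y values: 8, 15 (2 points).
  x = 4: rhs = 12, matching y values: 9, 14 (2 points).
  x = 5: rhs = 7, matching y values: none (0 points).
  x = 6: rhs = 9, matching y values: 3, 20 (2 points).
  x = 7: rhs = 1, matching y values: 1, 22 (2 points).
  x = 8: rhs = 12, matching y values: 9, 14 (2 points).
  x = 9: rhs = 2, matching y values: 5, 18 (2 points).
  x = 10: rhs = 0, matching y values: 0 (1 points).
  x = 11: rhs = 12, matching y values: 9, 14 (2 points).
  x = 12: rhs = 21, matching y values: none (0 points).
  x = 13: rhs = 10, matching y values: none (0 points).
  x = 14: rhs = 8, matching y values: 10, 13 (2 points).
  x = 15: rhs = 21, matching y values: none (0 points).
  x = 16: rhs = 9, matching y values: 3, 20 (2 points).
  x = 17: rhs = 1, matching y values: 1, 22 (2 points).
  x = 18: rhs = 3, matching y values: 7, 16 (2 points).
  x = 19: rhs = 21, matching y values: none (0 points).
  x = 20: rhs = 15, matching y values: none (0 points).
  x = 21: rhs = 14, matching y values: none (0 points).
  x = 22: rhs = 1, matching y values: 1, 22 (2 points).
Total affine count: 27.
Full point count |E(F_23)| = 27 + 1 = 28.
Hasse bound: |28 − (23+1)| = |4| = 4 ≤ 2√23 ≈ 9.5917 ✓.


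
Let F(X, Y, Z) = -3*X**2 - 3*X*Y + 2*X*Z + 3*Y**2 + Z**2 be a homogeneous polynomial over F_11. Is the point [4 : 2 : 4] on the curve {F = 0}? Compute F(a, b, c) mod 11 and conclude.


F(4,2,4) ≡ 10 (mod 11); P is NOT on the curve.

Evaluate F(4, 2, 4) term-by-term (mod 11).
  -3*X**2 ↦ -3·16·1·1 = -48
  -3*X*Y ↦ -3·4·2·1 = -24
  2*X*Z ↦ 2·4·1·4 = 32
  3*Y**2 ↦ 3·1·4·1 = 12
  Z**2 ↦ 1·1·1·16 = 16
Sum: F(4, 2, 4) = (-48) + (-24) + (32) + (12) + (16) = -12.
Reducing mod 11: -12 ≡ 10 (mod 11).
Since F(a, b, c) ≡ 10 ≠ 0 (mod 11), P does NOT lie on the curve.


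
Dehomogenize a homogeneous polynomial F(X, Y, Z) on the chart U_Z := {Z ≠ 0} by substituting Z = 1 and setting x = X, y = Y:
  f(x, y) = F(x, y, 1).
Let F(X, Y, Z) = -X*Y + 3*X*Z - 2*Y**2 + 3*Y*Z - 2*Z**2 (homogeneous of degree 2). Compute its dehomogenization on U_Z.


f(x, y) = -x*y + 3*x - 2*y**2 + 3*y - 2

On U_Z we set Z = 1. Each monomial c·X^i·Y^j·Z^k in F becomes c·x^i·y^j·1^k = c·x^i·y^j.
Substituting Z = 1: F(X, Y, 1) = -x*y + 3*x - 2*y**2 + 3*y - 2.
Note: deg(f) ≤ deg(F) = 2; strict inequality happens when F is divisible by Z (lost terms).


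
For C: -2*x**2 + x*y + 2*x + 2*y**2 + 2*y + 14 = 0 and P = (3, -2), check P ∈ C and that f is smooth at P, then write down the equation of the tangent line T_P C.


Tangent line at P: -12*x - 3*y + 30 = 0.

Step 1: f(3, -2) = 0, so P lies on C.
Step 2: partial derivatives
  f_x(x, y) = -4*x + y + 2, f_y(x, y) = x + 4*y + 2.
  f_x(P) = -12, f_y(P) = -3 (gradient nonzero, so P is smooth).
Step 3: tangent line at P: -12·(x − 3) + -3·(y − -2) = 0.
Expanding: -12*x - 3*y + 30 = 0.


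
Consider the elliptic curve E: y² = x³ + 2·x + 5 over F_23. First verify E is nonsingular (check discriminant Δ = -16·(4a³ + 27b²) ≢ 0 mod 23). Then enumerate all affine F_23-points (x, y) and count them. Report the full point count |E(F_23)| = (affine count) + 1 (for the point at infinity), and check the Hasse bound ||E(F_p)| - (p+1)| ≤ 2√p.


Affine points = {(1, 10), (1, 13), (4, 10), (4, 13), (5, 5), (5, 18), (6, 7), (6, 16), (8, 2), (8, 21), (9, 4), (9, 19), (10, 6), (10, 17), (11, 1), (11, 22), (12, 3), (12, 20), (15, 11), (15, 12), (16, 4), (16, 19), (18, 10), (18, 13), (19, 5), (19, 18), (20, 8), (20, 15), (21, 4), (21, 19), (22, 5), (22, 18)}; affine count = 32; |E(F_23)| = 33.

Discriminant check: Δ ∝ 4a³ + 27b² = 4·2³ + 27·5² = 4·8 + 27·25 ≡ 17 (mod 23). Nonzero ⇒ E is nonsingular.
For each x ∈ F_23, compute rhs = x³ + 2·x + 5 mod 23, then count y ∈ F_23 with y² ≡ rhs.
  x = 0: rhs = 5, matching y values: none (0 points).
  x = 1: rhs = 8, matching y values: 10, 13 (2 points).
  x = 2: rhs = 17, matching y values: none (0 points).
  x = 3: rhs = 15, matching y values: none (0 points).
  x = 4: rhs = 8, matching y values: 10, 13 (2 points).
  x = 5: rhs = 2, matching y values: 5, 18 (2 points).
  x = 6: rhs = 3, matching y values: 7, 16 (2 points).
  x = 7: rhs = 17, matching y values: none (0 points).
  x = 8: rhs = 4, matching y values: 2, 21 (2 points).
  x = 9: rhs = 16, matching y values: 4, 19 (2 points).
  x = 10: rhs = 13, matching y values: 6, 17 (2 points).
  x = 11: rhs = 1, matching y values: 1, 22 (2 points).
  x = 12: rhs = 9, matching y values: 3, 20 (2 points).
  x = 13: rhs = 20, matching y values: none (0 points).
  x = 14: rhs = 17, matching y values: none (0 points).
  x = 15: rhs = 6, matching y values: 11, 12 (2 points).
  x = 16: rhs = 16, matching y values: 4, 19 (2 points).
  x = 17: rhs = 7, matching y values: none (0 points).
  x = 18: rhs = 8, matching y values: 10, 13 (2 points).
  x = 19: rhs = 2, matching y values: 5, 18 (2 points).
  x = 20: rhs = 18, matching y values: 8, 15 (2 points).
  x = 21: rhs = 16, matching y values: 4, 19 (2 points).
  x = 22: rhs = 2, matching y values: 5, 18 (2 points).
Total affine count: 32.
Full point count |E(F_23)| = 32 + 1 = 33.
Hasse bound: |33 − (23+1)| = |9| = 9 ≤ 2√23 ≈ 9.5917 ✓.


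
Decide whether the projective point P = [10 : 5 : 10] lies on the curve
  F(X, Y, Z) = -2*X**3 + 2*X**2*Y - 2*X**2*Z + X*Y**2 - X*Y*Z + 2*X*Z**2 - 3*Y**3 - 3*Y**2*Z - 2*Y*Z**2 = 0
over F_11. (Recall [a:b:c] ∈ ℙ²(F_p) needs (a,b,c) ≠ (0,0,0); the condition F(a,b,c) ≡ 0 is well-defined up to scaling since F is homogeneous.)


F(10,5,10) ≡ 2 (mod 11); P is NOT on the curve.

Evaluate F(10, 5, 10) term-by-term (mod 11).
  -2*X**3 ↦ -2·1000·1·1 = -2000
  2*X**2*Y ↦ 2·100·5·1 = 1000
  -2*X**2*Z ↦ -2·100·1·10 = -2000
  X*Y**2 ↦ 1·10·25·1 = 250
  -X*Y*Z ↦ -1·10·5·10 = -500
  2*X*Z**2 ↦ 2·10·1·100 = 2000
  -3*Y**3 ↦ -3·1·125·1 = -375
  -3*Y**2*Z ↦ -3·1·25·10 = -750
  -2*Y*Z**2 ↦ -2·1·5·100 = -1000
Sum: F(10, 5, 10) = (-2000) + (1000) + (-2000) + (250) + (-500) + (2000) + (-375) + (-750) + (-1000) = -3375.
Reducing mod 11: -3375 ≡ 2 (mod 11).
Since F(a, b, c) ≡ 2 ≠ 0 (mod 11), P does NOT lie on the curve.


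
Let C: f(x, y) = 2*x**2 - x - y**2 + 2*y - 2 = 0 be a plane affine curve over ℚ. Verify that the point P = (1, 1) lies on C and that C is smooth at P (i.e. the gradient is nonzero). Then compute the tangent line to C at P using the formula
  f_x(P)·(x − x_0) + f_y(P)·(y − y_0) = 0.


Tangent line at P: 3*x - 3 = 0.

Step 1: f(1, 1) = 0, so P lies on C.
Step 2: partial derivatives
  f_x(x, y) = 4*x - 1, f_y(x, y) = 2 - 2*y.
  f_x(P) = 3, f_y(P) = 0 (gradient nonzero, so P is smooth).
Step 3: tangent line at P: 3·(x − 1) + 0·(y − 1) = 0.
Expanding: 3*x - 3 = 0.


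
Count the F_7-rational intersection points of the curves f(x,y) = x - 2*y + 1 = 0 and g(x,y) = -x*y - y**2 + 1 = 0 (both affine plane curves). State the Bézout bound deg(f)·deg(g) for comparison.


Common zeros: ∅; count = 0; Bézout bound = 2.

deg(f) = 1, deg(g) = 2, so Bézout bound = 2.
Scan x ∈ F_7. For each x, list the y ∈ F_7 with f(x, y) ≡ 0 and those with g(x, y) ≡ 0 (mod 7); the common zeros in that column are the intersection.
  x = 0: f ≡ 0 at y ∈ {4}; g ≡ 0 at y ∈ {1, 6}; common: ∅.
  x = 1: f ≡ 0 at y ∈ {1}; g ≡ 0 at y ∈ ∅; common: ∅.
  x = 2: f ≡ 0 at y ∈ {5}; g ≡ 0 at y ∈ {2, 3}; common: ∅.
  x = 3: f ≡ 0 at y ∈ {2}; g ≡ 0 at y ∈ ∅; common: ∅.
  x = 4: f ≡ 0 at y ∈ {6}; g ≡ 0 at y ∈ ∅; common: ∅.
  x = 5: f ≡ 0 at y ∈ {3}; g ≡ 0 at y ∈ {4, 5}; common: ∅.
  x = 6: f ≡ 0 at y ∈ {0}; g ≡ 0 at y ∈ ∅; common: ∅.
Collecting: common zeros = ∅, so the count is 0.
Comparison with the Bézout bound: 0 ≤ 2 = deg(f)·deg(g), as expected for curves with no common component (the affine F_7-count falls short of the bound because intersections may lie at infinity, over extension fields, or carry multiplicity).


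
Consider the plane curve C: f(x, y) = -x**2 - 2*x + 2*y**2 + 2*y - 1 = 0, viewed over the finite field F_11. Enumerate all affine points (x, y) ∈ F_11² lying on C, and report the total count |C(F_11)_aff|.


Affine F_11-points: {(0, 2), (0, 8), (1, 1), (1, 9), (3, 5), (6, 5), (8, 1), (8, 9), (9, 2), (9, 8), (10, 0), (10, 10)}; count = 12.

For each of the 121 pairs (x, y) ∈ F_11², evaluate f(x, y) mod 11. Record the zeros.
  x = 0: [0↦10, 1↦3, 2↦0, 3↦1, 4↦6, 5↦4, 6↦6, 7↦1, 8↦0, 9↦3, 10↦10]  zeros at y ∈ {2, 8}
  x = 1: [0↦7, 1↦0, 2↦8, 3↦9, 4↦3, 5↦1, 6↦3, 7↦9, 8↦8, 9↦0, 10↦7]  zeros at y ∈ {1, 9}
  x = 2: [0↦2, 1↦6, 2↦3, 3↦4, 4↦9, 5↦7, 6↦9, 7↦4, 8↦3, 9↦6, 10↦2]  zeros at y ∈ ∅
  x = 3: [0↦6, 1↦10, 2↦7, 3↦8, 4↦2, 5↦0, 6↦2, 7↦8, 8↦7, 9↦10, 10↦6]  zeros at y ∈ {5}
  x = 4: [0↦8, 1↦1, 2↦9, 3↦10, 4↦4, 5↦2, 6↦4, 7↦10, 8↦9, 9↦1, 10↦8]  zeros at y ∈ ∅
  x = 5: [0↦8, 1↦1, 2↦9, 3↦10, 4↦4, 5↦2, 6↦4, 7↦10, 8↦9, 9↦1, 10↦8]  zeros at y ∈ ∅
  x = 6: [0↦6, 1↦10, 2↦7, 3↦8, 4↦2, 5↦0, 6↦2, 7↦8, 8↦7, 9↦10, 10↦6]  zeros at y ∈ {5}
  x = 7: [0↦2, 1↦6, 2↦3, 3↦4, 4↦9, 5↦7, 6↦9, 7↦4, 8↦3, 9↦6, 10↦2]  zeros at y ∈ ∅
  x = 8: [0↦7, 1↦0, 2↦8, 3↦9, 4↦3, 5↦1, 6↦3, 7↦9, 8↦8, 9↦0, 10↦7]  zeros at y ∈ {1, 9}
  x = 9: [0↦10, 1↦3, 2↦0, 3↦1, 4↦6, 5↦4, 6↦6, 7↦1, 8↦0, 9↦3, 10↦10]  zeros at y ∈ {2, 8}
  x = 10: [0↦0, 1↦4, 2↦1, 3↦2, 4↦7, 5↦5, 6↦7, 7↦2, 8↦1, 9↦4, 10↦0]  zeros at y ∈ {0, 10}
Collecting zeros: affine points = {(0, 2), (0, 8), (1, 1), (1, 9), (3, 5), (6, 5), (8, 1), (8, 9), (9, 2), (9, 8), (10, 0), (10, 10)}.
Total count |C(F_11)_aff| = 12.


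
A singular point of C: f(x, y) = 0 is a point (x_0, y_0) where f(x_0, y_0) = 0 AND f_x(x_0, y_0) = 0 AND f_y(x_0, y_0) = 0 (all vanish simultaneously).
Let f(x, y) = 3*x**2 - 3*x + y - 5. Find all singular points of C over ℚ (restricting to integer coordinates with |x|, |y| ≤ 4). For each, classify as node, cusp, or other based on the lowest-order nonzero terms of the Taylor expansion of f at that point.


No singular points in the scanned grid; C is smooth there.

Compute partial derivatives:
  f_x = 6*x - 3.
  f_y = 1.
f_y = 1 is a nonzero constant, so f_y never vanishes: no point (x, y) can satisfy f = f_x = f_y = 0. In particular no (x, y) ∈ {−4, ..., 4}² is singular; the curve is smooth.


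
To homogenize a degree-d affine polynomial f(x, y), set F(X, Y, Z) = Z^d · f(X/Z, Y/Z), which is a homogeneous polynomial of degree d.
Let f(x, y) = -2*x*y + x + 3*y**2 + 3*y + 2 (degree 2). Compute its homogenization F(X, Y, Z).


F(X, Y, Z) = -2*X*Y + X*Z + 3*Y**2 + 3*Y*Z + 2*Z**2

deg(f) = 2.
Substitute x = X/Z, y = Y/Z into f, then multiply by Z^2.
  monomial -2·x^1·y^1 ↦ -2·X^1·Y^1·Z^0.
  monomial 1·x^1·y^0 ↦ 1·X^1·Y^0·Z^1.
  monomial 3·x^0·y^2 ↦ 3·X^0·Y^2·Z^0.
  monomial 3·x^0·y^1 ↦ 3·X^0·Y^1·Z^1.
  monomial 2·x^0·y^0 ↦ 2·X^0·Y^0·Z^2.
Collecting: F(X, Y, Z) = -2*X*Y + X*Z + 3*Y**2 + 3*Y*Z + 2*Z**2.


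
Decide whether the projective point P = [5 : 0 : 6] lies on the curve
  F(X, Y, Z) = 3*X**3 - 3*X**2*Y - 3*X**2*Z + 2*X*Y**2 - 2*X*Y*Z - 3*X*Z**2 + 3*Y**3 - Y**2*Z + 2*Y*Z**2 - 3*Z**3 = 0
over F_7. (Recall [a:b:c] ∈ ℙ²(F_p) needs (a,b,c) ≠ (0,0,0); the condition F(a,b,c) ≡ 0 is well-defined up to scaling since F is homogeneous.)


F(5,0,6) ≡ 4 (mod 7); P is NOT on the curve.

Evaluate F(5, 0, 6) term-by-term (mod 7).
  3*X**3 ↦ 3·125·1·1 = 375
  -3*X**2*Y ↦ -3·25·0·1 = 0
  -3*X**2*Z ↦ -3·25·1·6 = -450
  2*X*Y**2 ↦ 2·5·0·1 = 0
  -2*X*Y*Z ↦ -2·5·0·6 = 0
  -3*X*Z**2 ↦ -3·5·1·36 = -540
  3*Y**3 ↦ 3·1·0·1 = 0
  -Y**2*Z ↦ -1·1·0·6 = 0
  2*Y*Z**2 ↦ 2·1·0·36 = 0
  -3*Z**3 ↦ -3·1·1·216 = -648
Sum: F(5, 0, 6) = (375) + (0) + (-450) + (0) + (0) + (-540) + (0) + (0) + (0) + (-648) = -1263.
Reducing mod 7: -1263 ≡ 4 (mod 7).
Since F(a, b, c) ≡ 4 ≠ 0 (mod 7), P does NOT lie on the curve.


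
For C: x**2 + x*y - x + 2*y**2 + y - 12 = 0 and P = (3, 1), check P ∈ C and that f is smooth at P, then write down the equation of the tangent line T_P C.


Tangent line at P: 6*x + 8*y - 26 = 0.

Step 1: f(3, 1) = 0, so P lies on C.
Step 2: partial derivatives
  f_x(x, y) = 2*x + y - 1, f_y(x, y) = x + 4*y + 1.
  f_x(P) = 6, f_y(P) = 8 (gradient nonzero, so P is smooth).
Step 3: tangent line at P: 6·(x − 3) + 8·(y − 1) = 0.
Expanding: 6*x + 8*y - 26 = 0.


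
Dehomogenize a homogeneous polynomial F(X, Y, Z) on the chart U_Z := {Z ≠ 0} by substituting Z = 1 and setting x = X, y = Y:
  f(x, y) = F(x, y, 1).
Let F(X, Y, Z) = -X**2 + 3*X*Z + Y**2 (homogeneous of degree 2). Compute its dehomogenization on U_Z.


f(x, y) = -x**2 + 3*x + y**2

On U_Z we set Z = 1. Each monomial c·X^i·Y^j·Z^k in F becomes c·x^i·y^j·1^k = c·x^i·y^j.
Substituting Z = 1: F(X, Y, 1) = -x**2 + 3*x + y**2.
Note: deg(f) ≤ deg(F) = 2; strict inequality happens when F is divisible by Z (lost terms).


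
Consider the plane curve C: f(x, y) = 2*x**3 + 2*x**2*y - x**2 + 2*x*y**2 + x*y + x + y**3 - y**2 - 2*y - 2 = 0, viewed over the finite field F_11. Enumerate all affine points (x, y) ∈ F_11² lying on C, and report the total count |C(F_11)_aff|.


Affine F_11-points: {(0, 5), (1, 0), (2, 9), (4, 9), (5, 3), (7, 1), (7, 7)}; count = 7.

For each of the 121 pairs (x, y) ∈ F_11², evaluate f(x, y) mod 11. Record the zeros.
  x = 0: [0↦9, 1↦7, 2↦9, 3↦10, 4↦5, 5↦0, 6↦1, 7↦3, 8↦1, 9↦1, 10↦9]  zeros at y ∈ {5}
  x = 1: [0↦0, 1↦3, 2↦3, 3↦6, 4↦7, 5↦1, 6↦5, 7↦3, 8↦1, 9↦5, 10↦10]  zeros at y ∈ {0}
  x = 2: [0↦1, 1↦2, 2↦4, 3↦2, 4↦2, 5↦10, 6↦10, 7↦8, 8↦10, 9↦0, 10↦6]  zeros at y ∈ {9}
  x = 3: [0↦2, 1↦5, 2↦2, 3↦10, 4↦2, 5↦6, 6↦6, 7↦8, 8↦7, 9↦9, 10↦9]  zeros at y ∈ ∅
  x = 4: [0↦4, 1↦2, 2↦9, 3↦9, 4↦8, 5↦1, 6↦5, 7↦4, 8↦4, 9↦0, 10↦9]  zeros at y ∈ {9}
  x = 5: [0↦8, 1↦5, 2↦4, 3↦0, 4↦10, 5↦7, 6↦8, 7↦8, 8↦2, 9↦7, 10↦7]  zeros at y ∈ {3}
  x = 6: [0↦4, 1↦4, 2↦10, 3↦6, 4↦9, 5↦3, 6↦5, 7↦10, 8↦2, 9↦9, 10↦4]  zeros at y ∈ ∅
  x = 7: [0↦4, 1↦0, 2↦6, 3↦6, 4↦6, 5↦1, 6↦8, 7↦0, 8↦5, 9↦7, 10↦1]  zeros at y ∈ {1, 7}
  x = 8: [0↦9, 1↦5, 2↦4, 3↦1, 4↦2, 5↦2, 6↦7, 7↦1, 8↦1, 9↦2, 10↦10]  zeros at y ∈ ∅
  x = 9: [0↦9, 1↦9, 2↦5, 3↦3, 4↦9, 5↦7, 6↦3, 7↦3, 8↦2, 9↦6, 10↦10]  zeros at y ∈ ∅
  x = 10: [0↦5, 1↦2, 2↦10, 3↦2, 4↦6, 5↦6, 6↦8, 7↦7, 8↦9, 9↦9, 10↦2]  zeros at y ∈ ∅
Collecting zeros: affine points = {(0, 5), (1, 0), (2, 9), (4, 9), (5, 3), (7, 1), (7, 7)}.
Total count |C(F_11)_aff| = 7.


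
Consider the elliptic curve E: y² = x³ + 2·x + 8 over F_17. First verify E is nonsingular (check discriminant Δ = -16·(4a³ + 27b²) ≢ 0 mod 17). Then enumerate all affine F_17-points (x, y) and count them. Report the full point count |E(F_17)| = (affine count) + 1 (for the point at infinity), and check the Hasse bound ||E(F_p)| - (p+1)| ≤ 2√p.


Affine points = {(0, 5), (0, 12), (6, 7), (6, 10), (7, 5), (7, 12), (8, 3), (8, 14), (10, 5), (10, 12), (11, 1), (11, 16), (12, 3), (12, 14), (13, 2), (13, 15), (14, 3), (14, 14), (15, 8), (15, 9)}; affine count = 20; |E(F_17)| = 21.

Discriminant check: Δ ∝ 4a³ + 27b² = 4·2³ + 27·8² = 4·8 + 27·64 ≡ 9 (mod 17). Nonzero ⇒ E is nonsingular.
For each x ∈ F_17, compute rhs = x³ + 2·x + 8 mod 17, then count y ∈ F_17 with y² ≡ rhs.
  x = 0: rhs = 8, matching y values: 5, 12 (2 points).
  x = 1: rhs = 11, matching y values: none (0 points).
  x = 2: rhs = 3, matching y values: none (0 points).
  x = 3: rhs = 7, matching y values: none (0 points).
  x = 4: rhs = 12, matching y values: none (0 points).
  x = 5: rhs = 7, matching y values: none (0 points).
  x = 6: rhs = 15, matching y values: 7, 10 (2 points).
  x = 7: rhs = 8, matching y values: 5, 12 (2 points).
  x = 8: rhs = 9, matching y values: 3, 14 (2 points).
  x = 9: rhs = 7, matching y values: none (0 points).
  x = 10: rhs = 8, matching y values: 5, 12 (2 points).
  x = 11: rhs = 1, matching y values: 1, 16 (2 points).
  x = 12: rhs = 9, matching y values: 3, 14 (2 points).
  x = 13: rhs = 4, matching y values: 2, 15 (2 points).
  x = 14: rhs = 9, matching y values: 3, 14 (2 points).
  x = 15: rhs = 13, matching y values: 8, 9 (2 points).
  x = 16: rhs = 5, matching y values: none (0 points).
Total affine count: 20.
Full point count |E(F_17)| = 20 + 1 = 21.
Hasse bound: |21 − (17+1)| = |3| = 3 ≤ 2√17 ≈ 8.2462 ✓.


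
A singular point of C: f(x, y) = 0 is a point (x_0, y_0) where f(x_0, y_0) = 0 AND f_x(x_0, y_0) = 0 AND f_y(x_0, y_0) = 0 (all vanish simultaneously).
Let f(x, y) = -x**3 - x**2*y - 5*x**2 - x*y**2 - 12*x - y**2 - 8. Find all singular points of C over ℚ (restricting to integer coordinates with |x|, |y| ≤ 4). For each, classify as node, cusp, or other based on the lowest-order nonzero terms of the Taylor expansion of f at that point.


Singular points: {(-2, 2)}; classification: node.

Compute partial derivatives:
  f_x = -3*x**2 - 2*x*y - 10*x - y**2 - 12.
  f_y = -x**2 - 2*x*y - 2*y.
Scan x_0 ∈ {−4, ..., 4}. For each x_0, f_y(x_0, y) is a polynomial in y; find its integer roots y ∈ {−4, ..., 4}, then test f_x and f at those candidates.
  x = -4: f_y(-4, y) = 6*y - 16; no integer root y with |y| ≤ 4.
  x = -3: f_y(-3, y) = 4*y - 9; no integer root y with |y| ≤ 4.
  x = -2: f_y(-2, y) = 2*y - 4; vanishes at y ∈ {2}. (-2, 2): f_x = 0, f = 0 — SINGULAR.
  x = -1: f_y(-1, y) = -1; no integer root y with |y| ≤ 4.
  x = 0: f_y(0, y) = -2*y; vanishes at y ∈ {0}. (0, 0): f_x = -12 ≠ 0.
  x = 1: f_y(1, y) = -4*y - 1; no integer root y with |y| ≤ 4.
  x = 2: f_y(2, y) = -6*y - 4; no integer root y with |y| ≤ 4.
  x = 3: f_y(3, y) = -8*y - 9; no integer root y with |y| ≤ 4.
  x = 4: f_y(4, y) = -10*y - 16; no integer root y with |y| ≤ 4.
Only singular point on the grid: (-2, 2).
Classify: substitute x = -2 + u, y = 2 + v and expand: f = -u**3 - u**2*v - u**2 - u*v**2 + v**2.
No constant or linear terms (consistent with a singular point). Quadratic part: -u**2 + v**2. Cubic part: -u**3 - u**2*v - u*v**2.
The quadratic part v**2 - u**2 = (v − u)(v + u) splits into two distinct linear factors, so there are two distinct tangent lines y − 2 = ±(x − -2) — this is a node (ordinary double point).
Classification: node.


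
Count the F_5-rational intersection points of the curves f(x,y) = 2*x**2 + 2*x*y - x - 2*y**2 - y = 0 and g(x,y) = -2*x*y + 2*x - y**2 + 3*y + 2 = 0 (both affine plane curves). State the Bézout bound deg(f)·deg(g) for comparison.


Common zeros: ∅; count = 0; Bézout bound = 4.

deg(f) = 2, deg(g) = 2, so Bézout bound = 4.
Scan x ∈ F_5. For each x, list the y ∈ F_5 with f(x, y) ≡ 0 and those with g(x, y) ≡ 0 (mod 5); the common zeros in that column are the intersection.
  x = 0: f ≡ 0 at y ∈ {0, 2}; g ≡ 0 at y ∈ ∅; common: ∅.
  x = 1: f ≡ 0 at y ∈ {1, 2}; g ≡ 0 at y ∈ ∅; common: ∅.
  x = 2: f ≡ 0 at y ∈ ∅; g ≡ 0 at y ∈ {2}; common: ∅.
  x = 3: f ≡ 0 at y ∈ {0}; g ≡ 0 at y ∈ {3, 4}; common: ∅.
  x = 4: f ≡ 0 at y ∈ ∅; g ≡ 0 at y ∈ {0}; common: ∅.
Collecting: common zeros = ∅, so the count is 0.
Comparison with the Bézout bound: 0 ≤ 4 = deg(f)·deg(g), as expected for curves with no common component (the affine F_5-count falls short of the bound because intersections may lie at infinity, over extension fields, or carry multiplicity).


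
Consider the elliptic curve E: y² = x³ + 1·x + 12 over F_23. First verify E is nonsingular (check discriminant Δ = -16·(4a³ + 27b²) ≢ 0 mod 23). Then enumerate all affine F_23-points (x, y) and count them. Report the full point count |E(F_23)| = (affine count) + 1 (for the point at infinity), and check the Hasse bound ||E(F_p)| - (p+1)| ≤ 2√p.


Affine points = {(0, 9), (0, 14), (5, 2), (5, 21), (6, 2), (6, 21), (8, 7), (8, 16), (12, 2), (12, 21), (19, 6), (19, 17), (21, 5), (21, 18)}; affine count = 14; |E(F_23)| = 15.

Discriminant check: Δ ∝ 4a³ + 27b² = 4·1³ + 27·12² = 4·1 + 27·144 ≡ 5 (mod 23). Nonzero ⇒ E is nonsingular.
For each x ∈ F_23, compute rhs = x³ + 1·x + 12 mod 23, then count y ∈ F_23 with y² ≡ rhs.
  x = 0: rhs = 12, matching y values: 9, 14 (2 points).
  x = 1: rhs = 14, matching y values: none (0 points).
  x = 2: rhs = 22, matching y values: none (0 points).
  x = 3: rhs = 19, matching y values: none (0 points).
  x = 4: rhs = 11, matching y values: none (0 points).
  x = 5: rhs = 4, matching y values: 2, 21 (2 points).
  x = 6: rhs = 4, matching y values: 2, 21 (2 points).
  x = 7: rhs = 17, matching y values: none (0 points).
  x = 8: rhs = 3, matching y values: 7, 16 (2 points).
  x = 9: rhs = 14, matching y values: none (0 points).
  x = 10: rhs = 10, matching y values: none (0 points).
  x = 11: rhs = 20, matching y values: none (0 points).
  x = 12: rhs = 4, matching y values: 2, 21 (2 points).
  x = 13: rhs = 14, matching y values: none (0 points).
  x = 14: rhs = 10, matching y values: none (0 points).
  x = 15: rhs = 21, matching y values: none (0 points).
  x = 16: rhs = 7, matching y values: none (0 points).
  x = 17: rhs = 20, matching y values: none (0 points).
  x = 18: rhs = 20, matching y values: none (0 points).
  x = 19: rhs = 13, matching y values: 6, 17 (2 points).
  x = 20: rhs = 5, matching y values: none (0 points).
  x = 21: rhs = 2, matching y values: 5, 18 (2 points).
  x = 22: rhs = 10, matching y values: none (0 points).
Total affine count: 14.
Full point count |E(F_23)| = 14 + 1 = 15.
Hasse bound: |15 − (23+1)| = |-9| = 9 ≤ 2√23 ≈ 9.5917 ✓.


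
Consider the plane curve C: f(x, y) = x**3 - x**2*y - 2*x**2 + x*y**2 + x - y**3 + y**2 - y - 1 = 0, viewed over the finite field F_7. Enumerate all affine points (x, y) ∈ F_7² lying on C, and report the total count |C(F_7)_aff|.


Affine F_7-points: {(0, 2), (2, 3), (2, 4), (4, 0), (5, 3), (5, 4), (5, 6), (6, 4), (6, 5)}; count = 9.

For each of the 49 pairs (x, y) ∈ F_7², evaluate f(x, y) mod 7. Record the zeros.
  x = 0: [0↦6, 1↦5, 2↦0, 3↦6, 4↦3, 5↦6, 6↦2]  zeros at y ∈ {2}
  x = 1: [0↦6, 1↦5, 2↦2, 3↦5, 4↦1, 5↦5, 6↦4]  zeros at y ∈ ∅
  x = 2: [0↦1, 1↦5, 2↦2, 3↦0, 4↦0, 5↦3, 6↦3]  zeros at y ∈ {3, 4}
  x = 3: [0↦4, 1↦4, 2↦6, 3↦4, 4↦6, 5↦6, 6↦5]  zeros at y ∈ ∅
  x = 4: [0↦0, 1↦1, 2↦6, 3↦2, 4↦4, 5↦6, 6↦2]  zeros at y ∈ {0}
  x = 5: [0↦2, 1↦2, 2↦1, 3↦0, 4↦0, 5↦2, 6↦0]  zeros at y ∈ {3, 4, 6}
  x = 6: [0↦2, 1↦6, 2↦4, 3↦4, 4↦0, 5↦0, 6↦5]  zeros at y ∈ {4, 5}
Collecting zeros: affine points = {(0, 2), (2, 3), (2, 4), (4, 0), (5, 3), (5, 4), (5, 6), (6, 4), (6, 5)}.
Total count |C(F_7)_aff| = 9.


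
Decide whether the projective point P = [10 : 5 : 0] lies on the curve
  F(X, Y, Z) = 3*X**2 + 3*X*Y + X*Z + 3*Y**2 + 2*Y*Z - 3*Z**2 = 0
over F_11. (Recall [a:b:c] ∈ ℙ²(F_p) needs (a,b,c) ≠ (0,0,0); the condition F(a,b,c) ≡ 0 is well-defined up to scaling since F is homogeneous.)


F(10,5,0) ≡ 8 (mod 11); P is NOT on the curve.

Evaluate F(10, 5, 0) term-by-term (mod 11).
  3*X**2 ↦ 3·100·1·1 = 300
  3*X*Y ↦ 3·10·5·1 = 150
  X*Z ↦ 1·10·1·0 = 0
  3*Y**2 ↦ 3·1·25·1 = 75
  2*Y*Z ↦ 2·1·5·0 = 0
  -3*Z**2 ↦ -3·1·1·0 = 0
Sum: F(10, 5, 0) = (300) + (150) + (0) + (75) + (0) + (0) = 525.
Reducing mod 11: 525 ≡ 8 (mod 11).
Since F(a, b, c) ≡ 8 ≠ 0 (mod 11), P does NOT lie on the curve.


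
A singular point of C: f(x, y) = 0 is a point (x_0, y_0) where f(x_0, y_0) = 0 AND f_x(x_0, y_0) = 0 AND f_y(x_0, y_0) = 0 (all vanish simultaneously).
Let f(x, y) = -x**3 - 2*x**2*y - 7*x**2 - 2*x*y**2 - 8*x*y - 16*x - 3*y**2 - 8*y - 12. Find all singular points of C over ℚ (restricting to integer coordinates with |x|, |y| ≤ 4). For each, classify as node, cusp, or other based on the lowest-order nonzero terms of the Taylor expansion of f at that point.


Singular points: {(-2, 0)}; classification: node.

Compute partial derivatives:
  f_x = -3*x**2 - 4*x*y - 14*x - 2*y**2 - 8*y - 16.
  f_y = -2*x**2 - 4*x*y - 8*x - 6*y - 8.
Scan x_0 ∈ {−4, ..., 4}. For each x_0, f_y(x_0, y) is a polynomial in y; find its integer roots y ∈ {−4, ..., 4}, then test f_x and f at those candidates.
  x = -4: f_y(-4, y) = 10*y - 8; no integer root y with |y| ≤ 4.
  x = -3: f_y(-3, y) = 6*y - 2; no integer root y with |y| ≤ 4.
  x = -2: f_y(-2, y) = 2*y; vanishes at y ∈ {0}. (-2, 0): f_x = 0, f = 0 — SINGULAR.
  x = -1: f_y(-1, y) = -2*y - 2; vanishes at y ∈ {-1}. (-1, -1): f_x = -3 ≠ 0.
  x = 0: f_y(0, y) = -6*y - 8; no integer root y with |y| ≤ 4.
  x = 1: f_y(1, y) = -10*y - 18; no integer root y with |y| ≤ 4.
  x = 2: f_y(2, y) = -14*y - 32; no integer root y with |y| ≤ 4.
  x = 3: f_y(3, y) = -18*y - 50; no integer root y with |y| ≤ 4.
  x = 4: f_y(4, y) = -22*y - 72; no integer root y with |y| ≤ 4.
Only singular point on the grid: (-2, 0).
Classify: substitute x = -2 + u, y = 0 + v and expand: f = -u**3 - 2*u**2*v - u**2 - 2*u*v**2 + v**2.
No constant or linear terms (consistent with a singular point). Quadratic part: -u**2 + v**2. Cubic part: -u**3 - 2*u**2*v - 2*u*v**2.
The quadratic part v**2 - u**2 = (v − u)(v + u) splits into two distinct linear factors, so there are two distinct tangent lines y − 0 = ±(x − -2) — this is a node (ordinary double point).
Classification: node.


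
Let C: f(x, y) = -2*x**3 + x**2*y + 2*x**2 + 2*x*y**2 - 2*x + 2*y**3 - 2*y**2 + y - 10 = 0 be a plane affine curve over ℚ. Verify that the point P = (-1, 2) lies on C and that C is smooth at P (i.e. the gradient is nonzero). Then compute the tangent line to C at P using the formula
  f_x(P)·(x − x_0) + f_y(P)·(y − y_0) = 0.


Tangent line at P: -8*x + 10*y - 28 = 0.

Step 1: f(-1, 2) = 0, so P lies on C.
Step 2: partial derivatives
  f_x(x, y) = -6*x**2 + 2*x*y + 4*x + 2*y**2 - 2, f_y(x, y) = x**2 + 4*x*y + 6*y**2 - 4*y + 1.
  f_x(P) = -8, f_y(P) = 10 (gradient nonzero, so P is smooth).
Step 3: tangent line at P: -8·(x − -1) + 10·(y − 2) = 0.
Expanding: -8*x + 10*y - 28 = 0.


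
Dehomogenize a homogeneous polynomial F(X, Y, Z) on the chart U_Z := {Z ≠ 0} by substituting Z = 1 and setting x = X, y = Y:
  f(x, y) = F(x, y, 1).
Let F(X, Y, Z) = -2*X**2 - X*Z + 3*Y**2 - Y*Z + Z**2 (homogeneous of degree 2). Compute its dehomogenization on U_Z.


f(x, y) = -2*x**2 - x + 3*y**2 - y + 1

On U_Z we set Z = 1. Each monomial c·X^i·Y^j·Z^k in F becomes c·x^i·y^j·1^k = c·x^i·y^j.
Substituting Z = 1: F(X, Y, 1) = -2*x**2 - x + 3*y**2 - y + 1.
Note: deg(f) ≤ deg(F) = 2; strict inequality happens when F is divisible by Z (lost terms).


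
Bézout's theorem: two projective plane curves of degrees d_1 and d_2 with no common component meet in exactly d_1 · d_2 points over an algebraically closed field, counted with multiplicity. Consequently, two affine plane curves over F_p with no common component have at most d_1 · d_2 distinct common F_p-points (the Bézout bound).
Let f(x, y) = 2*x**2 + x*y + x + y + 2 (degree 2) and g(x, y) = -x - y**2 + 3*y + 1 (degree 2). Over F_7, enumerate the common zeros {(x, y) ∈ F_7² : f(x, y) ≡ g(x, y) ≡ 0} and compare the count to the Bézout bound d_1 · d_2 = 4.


Common zeros: ∅; count = 0; Bézout bound = 4.

deg(f) = 2, deg(g) = 2, so Bézout bound = 4.
Scan x ∈ F_7. For each x, list the y ∈ F_7 with f(x, y) ≡ 0 and those with g(x, y) ≡ 0 (mod 7); the common zeros in that column are the intersection.
  x = 0: f ≡ 0 at y ∈ {5}; g ≡ 0 at y ∈ ∅; common: ∅.
  x = 1: f ≡ 0 at y ∈ {1}; g ≡ 0 at y ∈ {0, 3}; common: ∅.
  x = 2: f ≡ 0 at y ∈ {3}; g ≡ 0 at y ∈ ∅; common: ∅.
  x = 3: f ≡ 0 at y ∈ {3}; g ≡ 0 at y ∈ {1, 2}; common: ∅.
  x = 4: f ≡ 0 at y ∈ {5}; g ≡ 0 at y ∈ {4, 6}; common: ∅.
  x = 5: f ≡ 0 at y ∈ {1}; g ≡ 0 at y ∈ {5}; common: ∅.
  x = 6: f ≡ 0 at y ∈ ∅; g ≡ 0 at y ∈ ∅; common: ∅.
Collecting: common zeros = ∅, so the count is 0.
Comparison with the Bézout bound: 0 ≤ 4 = deg(f)·deg(g), as expected for curves with no common component (the affine F_7-count falls short of the bound because intersections may lie at infinity, over extension fields, or carry multiplicity).


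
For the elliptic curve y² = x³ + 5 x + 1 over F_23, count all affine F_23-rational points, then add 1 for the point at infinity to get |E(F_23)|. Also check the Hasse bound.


Affine points = {(0, 1), (0, 22), (4, 4), (4, 19), (5, 6), (5, 17), (8, 1), (8, 22), (9, 4), (9, 19), (10, 4), (10, 19), (12, 8), (12, 15), (13, 3), (13, 20), (14, 3), (14, 20), (15, 1), (15, 22), (17, 10), (17, 13), (18, 9), (18, 14), (19, 3), (19, 20), (21, 11), (21, 12), (22, 8), (22, 15)}; affine count = 30; |E(F_23)| = 31.

Discriminant check: Δ ∝ 4a³ + 27b² = 4·5³ + 27·1² = 4·125 + 27·1 ≡ 21 (mod 23). Nonzero ⇒ E is nonsingular.
For each x ∈ F_23, compute rhs = x³ + 5·x + 1 mod 23, then count y ∈ F_23 with y² ≡ rhs.
  x = 0: rhs = 1, matching y values: 1, 22 (2 points).
  x = 1: rhs = 7, matching y values: none (0 points).
  x = 2: rhs = 19, matching y values: none (0 points).
  x = 3: rhs = 20, matching y values: none (0 points).
  x = 4: rhs = 16, matching y values: 4, 19 (2 points).
  x = 5: rhs = 13, matching y values: 6, 17 (2 points).
  x = 6: rhs = 17, matching y values: none (0 points).
  x = 7: rhs = 11, matching y values: none (0 points).
  x = 8: rhs = 1, matching y values: 1, 22 (2 points).
  x = 9: rhs = 16, matching y values: 4, 19 (2 points).
  x = 10: rhs = 16, matching y values: 4, 19 (2 points).
  x = 11: rhs = 7, matching y values: none (0 points).
  x = 12: rhs = 18, matching y values: 8, 15 (2 points).
  x = 13: rhs = 9, matching y values: 3, 20 (2 points).
  x = 14: rhs = 9, matching y values: 3, 20 (2 points).
  x = 15: rhs = 1, matching y values: 1, 22 (2 points).
  x = 16: rhs = 14, matching y values: none (0 points).
  x = 17: rhs = 8, matching y values: 10, 13 (2 points).
  x = 18: rhs = 12, matching y values: 9, 14 (2 points).
  x = 19: rhs = 9, matching y values: 3, 20 (2 points).
  x = 20: rhs = 5, matching y values: none (0 points).
  x = 21: rhs = 6, matching y values: 11, 12 (2 points).
  x = 22: rhs = 18, matching y values: 8, 15 (2 points).
Total affine count: 30.
Full point count |E(F_23)| = 30 + 1 = 31.
Hasse bound: |31 − (23+1)| = |7| = 7 ≤ 2√23 ≈ 9.5917 ✓.


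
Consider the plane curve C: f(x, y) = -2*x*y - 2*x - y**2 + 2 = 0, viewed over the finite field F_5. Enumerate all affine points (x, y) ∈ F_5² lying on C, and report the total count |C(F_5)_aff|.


Affine F_5-points: {(1, 0), (1, 3), (3, 2), (4, 1)}; count = 4.

For each of the 25 pairs (x, y) ∈ F_5², evaluate f(x, y) mod 5. Record the zeros.
  x = 0: [0↦2, 1↦1, 2↦3, 3↦3, 4↦1]  zeros at y ∈ ∅
  x = 1: [0↦0, 1↦2, 2↦2, 3↦0, 4↦1]  zeros at y ∈ {0, 3}
  x = 2: [0↦3, 1↦3, 2↦1, 3↦2, 4↦1]  zeros at y ∈ ∅
  x = 3: [0↦1, 1↦4, 2↦0, 3↦4, 4↦1]  zeros at y ∈ {2}
  x = 4: [0↦4, 1↦0, 2↦4, 3↦1, 4↦1]  zeros at y ∈ {1}
Collecting zeros: affine points = {(1, 0), (1, 3), (3, 2), (4, 1)}.
Total count |C(F_5)_aff| = 4.


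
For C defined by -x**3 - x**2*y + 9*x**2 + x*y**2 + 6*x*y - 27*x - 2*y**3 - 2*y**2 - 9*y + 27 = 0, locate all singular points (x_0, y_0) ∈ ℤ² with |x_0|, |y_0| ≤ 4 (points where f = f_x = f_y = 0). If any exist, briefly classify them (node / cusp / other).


Singular points: {(3, 0)}; classification: cusp.

Compute partial derivatives:
  f_x = -3*x**2 - 2*x*y + 18*x + y**2 + 6*y - 27.
  f_y = -x**2 + 2*x*y + 6*x - 6*y**2 - 4*y - 9.
Scan x_0 ∈ {−4, ..., 4}. For each x_0, f_y(x_0, y) is a polynomial in y; find its integer roots y ∈ {−4, ..., 4}, then test f_x and f at those candidates.
  x = -4: f_y(-4, y) = -6*y**2 - 12*y - 49; no integer root y with |y| ≤ 4.
  x = -3: f_y(-3, y) = -6*y**2 - 10*y - 36; no integer root y with |y| ≤ 4.
  x = -2: f_y(-2, y) = -6*y**2 - 8*y - 25; no integer root y with |y| ≤ 4.
  x = -1: f_y(-1, y) = -6*y**2 - 6*y - 16; no integer root y with |y| ≤ 4.
  x = 0: f_y(0, y) = -6*y**2 - 4*y - 9; no integer root y with |y| ≤ 4.
  x = 1: f_y(1, y) = -6*y**2 - 2*y - 4; no integer root y with |y| ≤ 4.
  x = 2: f_y(2, y) = -6*y**2 - 1; no integer root y with |y| ≤ 4.
  x = 3: f_y(3, y) = -6*y**2 + 2*y; vanishes at y ∈ {0}. (3, 0): f_x = 0, f = 0 — SINGULAR.
  x = 4: f_y(4, y) = -6*y**2 + 4*y - 1; no integer root y with |y| ≤ 4.
Only singular point on the grid: (3, 0).
Classify: substitute x = 3 + u, y = 0 + v and expand: f = -u**3 - u**2*v + u*v**2 - 2*v**3 + v**2.
No constant or linear terms (consistent with a singular point). Quadratic part: v**2. Cubic part: -u**3 - u**2*v + u*v**2 - 2*v**3.
The quadratic part v**2 is a perfect square, so there is a single (double) tangent line v = 0, i.e. y = 0. Restricting the cubic part to that line (v = 0) leaves -u**3 ≠ 0, so f is not divisible by v and the branch is v² ≈ u**3 to lowest order — this is a cusp.
Classification: cusp.


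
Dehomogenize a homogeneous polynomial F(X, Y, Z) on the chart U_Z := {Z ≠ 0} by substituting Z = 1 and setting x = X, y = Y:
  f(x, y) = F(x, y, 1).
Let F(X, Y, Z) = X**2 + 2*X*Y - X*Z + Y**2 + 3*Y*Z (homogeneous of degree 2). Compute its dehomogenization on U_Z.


f(x, y) = x**2 + 2*x*y - x + y**2 + 3*y

On U_Z we set Z = 1. Each monomial c·X^i·Y^j·Z^k in F becomes c·x^i·y^j·1^k = c·x^i·y^j.
Substituting Z = 1: F(X, Y, 1) = x**2 + 2*x*y - x + y**2 + 3*y.
Note: deg(f) ≤ deg(F) = 2; strict inequality happens when F is divisible by Z (lost terms).
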